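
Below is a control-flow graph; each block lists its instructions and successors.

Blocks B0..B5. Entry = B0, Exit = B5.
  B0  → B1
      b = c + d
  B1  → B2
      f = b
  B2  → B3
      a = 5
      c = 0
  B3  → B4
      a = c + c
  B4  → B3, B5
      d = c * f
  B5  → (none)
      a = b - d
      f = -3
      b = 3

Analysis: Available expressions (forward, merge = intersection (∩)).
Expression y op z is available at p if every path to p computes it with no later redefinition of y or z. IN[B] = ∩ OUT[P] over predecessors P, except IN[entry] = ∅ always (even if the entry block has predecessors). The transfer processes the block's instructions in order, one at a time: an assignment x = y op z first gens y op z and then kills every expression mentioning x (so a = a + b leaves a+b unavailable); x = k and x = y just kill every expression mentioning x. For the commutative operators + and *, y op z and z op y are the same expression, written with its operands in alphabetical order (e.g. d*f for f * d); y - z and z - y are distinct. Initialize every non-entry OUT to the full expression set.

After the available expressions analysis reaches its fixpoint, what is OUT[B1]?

Converged values:
  B0:  IN={}  OUT={c+d}
  B1:  IN={c+d}  OUT={c+d}
  B2:  IN={c+d}  OUT={}
  B3:  IN={}  OUT={c+c}
  B4:  IN={c+c}  OUT={c*f, c+c}
  B5:  IN={c*f, c+c}  OUT={c+c}

Merge at B1: IN[B1] = OUT[B0] = {c+d}
Applying B1's transfer function to that IN value gives OUT[B1] (row B1 above).

Answer: {c+d}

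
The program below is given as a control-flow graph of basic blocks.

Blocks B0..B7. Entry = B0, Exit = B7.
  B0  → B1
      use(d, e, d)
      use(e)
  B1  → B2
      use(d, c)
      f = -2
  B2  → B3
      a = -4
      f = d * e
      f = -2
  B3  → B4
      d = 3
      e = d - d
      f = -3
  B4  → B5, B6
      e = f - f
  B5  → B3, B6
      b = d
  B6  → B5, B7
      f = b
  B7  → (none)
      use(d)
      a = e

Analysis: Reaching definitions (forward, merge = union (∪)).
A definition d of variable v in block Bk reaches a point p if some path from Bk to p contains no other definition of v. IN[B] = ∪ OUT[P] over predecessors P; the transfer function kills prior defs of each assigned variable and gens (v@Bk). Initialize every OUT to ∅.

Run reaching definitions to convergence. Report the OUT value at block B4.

Converged values:
  B0: | IN={} | OUT={}
  B1: | IN={} | OUT={f@B1}
  B2: | IN={f@B1} | OUT={a@B2, f@B2}
  B3: | IN={a@B2, b@B5, d@B3, e@B4, f@B2, f@B3, f@B6} | OUT={a@B2, b@B5, d@B3, e@B3, f@B3}
  B4: | IN={a@B2, b@B5, d@B3, e@B3, f@B3} | OUT={a@B2, b@B5, d@B3, e@B4, f@B3}
  B5: | IN={a@B2, b@B5, d@B3, e@B4, f@B3, f@B6} | OUT={a@B2, b@B5, d@B3, e@B4, f@B3, f@B6}
  B6: | IN={a@B2, b@B5, d@B3, e@B4, f@B3, f@B6} | OUT={a@B2, b@B5, d@B3, e@B4, f@B6}
  B7: | IN={a@B2, b@B5, d@B3, e@B4, f@B6} | OUT={a@B7, b@B5, d@B3, e@B4, f@B6}

Merge at B4: IN[B4] = OUT[B3] = {a@B2, b@B5, d@B3, e@B3, f@B3}
Applying B4's transfer function to that IN value gives OUT[B4] (row B4 above).

Answer: {a@B2, b@B5, d@B3, e@B4, f@B3}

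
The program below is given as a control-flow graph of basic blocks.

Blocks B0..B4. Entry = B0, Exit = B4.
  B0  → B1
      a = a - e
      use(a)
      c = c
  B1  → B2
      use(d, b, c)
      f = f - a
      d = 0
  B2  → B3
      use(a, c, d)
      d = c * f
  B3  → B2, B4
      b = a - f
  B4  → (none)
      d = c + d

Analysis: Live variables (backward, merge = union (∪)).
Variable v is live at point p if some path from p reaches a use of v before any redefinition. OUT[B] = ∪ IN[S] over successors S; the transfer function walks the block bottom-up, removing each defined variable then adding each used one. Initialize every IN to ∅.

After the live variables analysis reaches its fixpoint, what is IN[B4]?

Answer: {c, d}

Derivation:
Converged values:
  B0:   IN={a, b, c, d, e, f}   OUT={a, b, c, d, f}
  B1:   IN={a, b, c, d, f}   OUT={a, c, d, f}
  B2:   IN={a, c, d, f}   OUT={a, c, d, f}
  B3:   IN={a, c, d, f}   OUT={a, c, d, f}
  B4:   IN={c, d}   OUT={}

B4 is the boundary node: OUT[B4] = {}
Applying B4's transfer function to that OUT value gives IN[B4] (row B4 above).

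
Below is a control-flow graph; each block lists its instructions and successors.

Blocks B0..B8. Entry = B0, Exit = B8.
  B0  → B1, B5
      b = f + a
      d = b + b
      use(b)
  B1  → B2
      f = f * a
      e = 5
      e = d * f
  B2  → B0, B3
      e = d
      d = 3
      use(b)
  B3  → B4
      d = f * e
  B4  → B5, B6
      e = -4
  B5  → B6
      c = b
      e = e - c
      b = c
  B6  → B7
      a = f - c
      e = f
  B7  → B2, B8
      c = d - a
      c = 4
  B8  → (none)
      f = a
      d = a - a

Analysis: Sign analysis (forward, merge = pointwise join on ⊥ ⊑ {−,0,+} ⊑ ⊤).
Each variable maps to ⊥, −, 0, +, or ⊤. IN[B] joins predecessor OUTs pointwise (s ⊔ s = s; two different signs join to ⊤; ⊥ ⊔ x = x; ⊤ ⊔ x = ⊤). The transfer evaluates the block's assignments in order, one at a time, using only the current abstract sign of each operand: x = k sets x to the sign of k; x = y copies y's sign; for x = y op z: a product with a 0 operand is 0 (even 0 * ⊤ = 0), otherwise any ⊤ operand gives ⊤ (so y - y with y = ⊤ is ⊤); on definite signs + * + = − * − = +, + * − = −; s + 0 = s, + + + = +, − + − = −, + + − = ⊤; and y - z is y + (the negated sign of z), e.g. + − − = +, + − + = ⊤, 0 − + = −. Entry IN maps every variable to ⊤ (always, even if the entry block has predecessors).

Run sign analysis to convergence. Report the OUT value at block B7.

Fixpoint table:
  B0:  IN=(all ⊤)  OUT=(all ⊤)
  B1:  IN=(all ⊤)  OUT=(all ⊤)
  B2:  IN=(all ⊤)  OUT={d:+; rest ⊤}
  B3:  IN={d:+; rest ⊤}  OUT=(all ⊤)
  B4:  IN=(all ⊤)  OUT={e:-; rest ⊤}
  B5:  IN=(all ⊤)  OUT=(all ⊤)
  B6:  IN=(all ⊤)  OUT=(all ⊤)
  B7:  IN=(all ⊤)  OUT={c:+; rest ⊤}
  B8:  IN={c:+; rest ⊤}  OUT={c:+; rest ⊤}

Merge at B7: IN[B7] = OUT[B6] = {a: ⊤, b: ⊤, c: ⊤, d: ⊤, e: ⊤, f: ⊤}
Applying B7's transfer function to that IN value gives OUT[B7] (row B7 above).

Answer: {a: ⊤, b: ⊤, c: +, d: ⊤, e: ⊤, f: ⊤}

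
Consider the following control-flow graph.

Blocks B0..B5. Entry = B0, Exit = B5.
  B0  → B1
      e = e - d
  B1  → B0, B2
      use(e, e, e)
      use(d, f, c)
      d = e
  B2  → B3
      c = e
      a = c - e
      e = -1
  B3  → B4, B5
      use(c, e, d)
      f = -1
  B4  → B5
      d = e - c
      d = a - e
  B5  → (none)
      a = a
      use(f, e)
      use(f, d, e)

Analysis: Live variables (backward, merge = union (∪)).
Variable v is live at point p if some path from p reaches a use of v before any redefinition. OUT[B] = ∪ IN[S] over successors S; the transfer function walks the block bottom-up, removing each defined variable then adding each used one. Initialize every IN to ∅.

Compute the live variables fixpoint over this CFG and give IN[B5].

Answer: {a, d, e, f}

Derivation:
Per-block solution:
  B0: | IN={c, d, e, f} | OUT={c, d, e, f}
  B1: | IN={c, d, e, f} | OUT={c, d, e, f}
  B2: | IN={d, e} | OUT={a, c, d, e}
  B3: | IN={a, c, d, e} | OUT={a, c, d, e, f}
  B4: | IN={a, c, e, f} | OUT={a, d, e, f}
  B5: | IN={a, d, e, f} | OUT={}

B5 is the boundary node: OUT[B5] = {}
Applying B5's transfer function to that OUT value gives IN[B5] (row B5 above).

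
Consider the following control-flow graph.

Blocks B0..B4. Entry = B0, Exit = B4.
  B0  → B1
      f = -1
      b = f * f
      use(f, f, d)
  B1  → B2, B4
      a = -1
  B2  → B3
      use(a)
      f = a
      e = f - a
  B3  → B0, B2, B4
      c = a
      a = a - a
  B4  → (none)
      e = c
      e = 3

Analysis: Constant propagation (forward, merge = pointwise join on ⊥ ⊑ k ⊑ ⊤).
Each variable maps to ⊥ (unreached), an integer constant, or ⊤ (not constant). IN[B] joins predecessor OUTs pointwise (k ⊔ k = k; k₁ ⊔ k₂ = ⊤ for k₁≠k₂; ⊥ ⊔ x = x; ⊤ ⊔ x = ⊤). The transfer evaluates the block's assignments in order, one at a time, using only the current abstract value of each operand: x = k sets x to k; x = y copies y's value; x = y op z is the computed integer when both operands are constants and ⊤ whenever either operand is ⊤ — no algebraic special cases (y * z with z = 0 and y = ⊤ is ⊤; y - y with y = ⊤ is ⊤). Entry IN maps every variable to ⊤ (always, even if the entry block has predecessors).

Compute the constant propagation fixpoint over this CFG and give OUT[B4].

Answer: {a: ⊤, b: 1, c: ⊤, d: ⊤, e: 3, f: ⊤}

Derivation:
Per-block solution:
  B0:  IN=(all ⊤)  OUT={b:1, f:-1; rest ⊤}
  B1:  IN={b:1, f:-1; rest ⊤}  OUT={a:-1, b:1, f:-1; rest ⊤}
  B2:  IN={b:1; rest ⊤}  OUT={b:1; rest ⊤}
  B3:  IN={b:1; rest ⊤}  OUT={b:1; rest ⊤}
  B4:  IN={b:1; rest ⊤}  OUT={b:1, e:3; rest ⊤}

Merge at B4: IN[B4] = OUT[B1] ⊔ OUT[B3] = {a: ⊤, b: 1, c: ⊤, d: ⊤, e: ⊤, f: ⊤}
Applying B4's transfer function to that IN value gives OUT[B4] (row B4 above).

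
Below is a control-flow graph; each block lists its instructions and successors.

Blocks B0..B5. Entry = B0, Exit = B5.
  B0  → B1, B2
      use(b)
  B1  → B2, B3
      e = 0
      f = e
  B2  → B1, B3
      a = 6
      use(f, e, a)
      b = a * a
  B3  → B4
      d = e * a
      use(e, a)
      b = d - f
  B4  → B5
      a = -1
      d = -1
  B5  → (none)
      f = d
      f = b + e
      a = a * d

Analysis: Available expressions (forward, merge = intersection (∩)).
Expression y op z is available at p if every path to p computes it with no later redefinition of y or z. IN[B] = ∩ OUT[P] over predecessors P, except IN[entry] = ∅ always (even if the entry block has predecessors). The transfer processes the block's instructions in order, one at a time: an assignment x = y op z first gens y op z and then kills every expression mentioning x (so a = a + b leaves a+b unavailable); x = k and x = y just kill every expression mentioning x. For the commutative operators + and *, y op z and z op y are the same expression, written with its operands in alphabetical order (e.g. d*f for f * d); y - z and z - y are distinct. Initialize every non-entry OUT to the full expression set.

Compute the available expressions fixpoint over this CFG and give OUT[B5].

Answer: {b+e}

Trace:
Fixpoint table:
  B0:   IN={}   OUT={}
  B1:   IN={}   OUT={}
  B2:   IN={}   OUT={a*a}
  B3:   IN={}   OUT={a*e, d-f}
  B4:   IN={a*e, d-f}   OUT={}
  B5:   IN={}   OUT={b+e}

Merge at B5: IN[B5] = OUT[B4] = {}
Applying B5's transfer function to that IN value gives OUT[B5] (row B5 above).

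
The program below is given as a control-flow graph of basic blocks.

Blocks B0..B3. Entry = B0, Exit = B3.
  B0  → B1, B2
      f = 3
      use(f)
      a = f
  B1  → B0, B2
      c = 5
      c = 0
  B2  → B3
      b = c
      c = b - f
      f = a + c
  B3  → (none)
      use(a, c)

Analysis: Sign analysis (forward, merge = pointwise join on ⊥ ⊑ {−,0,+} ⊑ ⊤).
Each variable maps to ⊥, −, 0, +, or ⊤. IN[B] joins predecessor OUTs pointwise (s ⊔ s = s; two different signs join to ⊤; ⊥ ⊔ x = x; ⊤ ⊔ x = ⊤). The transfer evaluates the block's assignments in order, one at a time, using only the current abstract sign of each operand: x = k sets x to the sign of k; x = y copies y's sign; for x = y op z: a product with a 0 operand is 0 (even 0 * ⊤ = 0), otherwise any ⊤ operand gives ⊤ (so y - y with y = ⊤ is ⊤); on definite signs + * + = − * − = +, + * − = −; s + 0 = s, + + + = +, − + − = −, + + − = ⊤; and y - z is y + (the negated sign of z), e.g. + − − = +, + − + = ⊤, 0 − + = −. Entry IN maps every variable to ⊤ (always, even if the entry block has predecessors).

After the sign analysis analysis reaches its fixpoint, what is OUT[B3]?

Answer: {a: +, b: ⊤, c: ⊤, d: ⊤, e: ⊤, f: ⊤}

Working:
Per-block solution:
  B0:  IN=(all ⊤)  OUT={a:+, f:+; rest ⊤}
  B1:  IN={a:+, f:+; rest ⊤}  OUT={a:+, c:0, f:+; rest ⊤}
  B2:  IN={a:+, f:+; rest ⊤}  OUT={a:+; rest ⊤}
  B3:  IN={a:+; rest ⊤}  OUT={a:+; rest ⊤}

Merge at B3: IN[B3] = OUT[B2] = {a: +, b: ⊤, c: ⊤, d: ⊤, e: ⊤, f: ⊤}
Applying B3's transfer function to that IN value gives OUT[B3] (row B3 above).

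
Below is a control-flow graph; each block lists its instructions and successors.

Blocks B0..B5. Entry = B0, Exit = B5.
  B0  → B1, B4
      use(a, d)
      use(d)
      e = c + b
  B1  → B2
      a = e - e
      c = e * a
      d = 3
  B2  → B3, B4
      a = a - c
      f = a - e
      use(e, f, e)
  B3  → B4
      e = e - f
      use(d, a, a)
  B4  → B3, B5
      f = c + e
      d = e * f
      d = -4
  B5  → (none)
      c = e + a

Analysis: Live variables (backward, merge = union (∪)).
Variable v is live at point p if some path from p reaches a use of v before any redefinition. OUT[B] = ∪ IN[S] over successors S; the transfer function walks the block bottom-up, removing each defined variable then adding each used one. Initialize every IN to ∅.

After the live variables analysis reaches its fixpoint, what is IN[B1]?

Answer: {e}

Working:
Converged values:
  B0:  IN={a, b, c, d}  OUT={a, c, e}
  B1:  IN={e}  OUT={a, c, d, e}
  B2:  IN={a, c, d, e}  OUT={a, c, d, e, f}
  B3:  IN={a, c, d, e, f}  OUT={a, c, e}
  B4:  IN={a, c, e}  OUT={a, c, d, e, f}
  B5:  IN={a, e}  OUT={}

Merge at B1: OUT[B1] = IN[B2] = {a, c, d, e}
Applying B1's transfer function to that OUT value gives IN[B1] (row B1 above).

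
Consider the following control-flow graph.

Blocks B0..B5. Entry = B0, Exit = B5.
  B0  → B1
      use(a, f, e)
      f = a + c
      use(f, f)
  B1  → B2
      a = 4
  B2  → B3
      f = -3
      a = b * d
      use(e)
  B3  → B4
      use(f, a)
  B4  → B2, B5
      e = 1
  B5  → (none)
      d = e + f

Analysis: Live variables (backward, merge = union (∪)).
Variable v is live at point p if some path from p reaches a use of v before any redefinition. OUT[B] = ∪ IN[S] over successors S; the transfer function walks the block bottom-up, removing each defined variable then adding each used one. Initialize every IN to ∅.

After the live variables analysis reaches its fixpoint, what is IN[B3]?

Answer: {a, b, d, f}

Derivation:
Converged values:
  B0: | IN={a, b, c, d, e, f} | OUT={b, d, e}
  B1: | IN={b, d, e} | OUT={b, d, e}
  B2: | IN={b, d, e} | OUT={a, b, d, f}
  B3: | IN={a, b, d, f} | OUT={b, d, f}
  B4: | IN={b, d, f} | OUT={b, d, e, f}
  B5: | IN={e, f} | OUT={}

Merge at B3: OUT[B3] = IN[B4] = {b, d, f}
Applying B3's transfer function to that OUT value gives IN[B3] (row B3 above).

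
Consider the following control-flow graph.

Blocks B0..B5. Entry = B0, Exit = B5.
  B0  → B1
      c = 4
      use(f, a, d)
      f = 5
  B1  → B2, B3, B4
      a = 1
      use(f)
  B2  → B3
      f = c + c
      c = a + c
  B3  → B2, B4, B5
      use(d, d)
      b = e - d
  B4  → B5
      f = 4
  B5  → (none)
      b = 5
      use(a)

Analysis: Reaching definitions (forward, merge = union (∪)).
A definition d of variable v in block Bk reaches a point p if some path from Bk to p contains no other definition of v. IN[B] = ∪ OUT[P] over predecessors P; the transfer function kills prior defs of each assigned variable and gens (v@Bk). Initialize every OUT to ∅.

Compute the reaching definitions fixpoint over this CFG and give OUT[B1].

Per-block solution:
  B0: | IN={} | OUT={c@B0, f@B0}
  B1: | IN={c@B0, f@B0} | OUT={a@B1, c@B0, f@B0}
  B2: | IN={a@B1, b@B3, c@B0, c@B2, f@B0, f@B2} | OUT={a@B1, b@B3, c@B2, f@B2}
  B3: | IN={a@B1, b@B3, c@B0, c@B2, f@B0, f@B2} | OUT={a@B1, b@B3, c@B0, c@B2, f@B0, f@B2}
  B4: | IN={a@B1, b@B3, c@B0, c@B2, f@B0, f@B2} | OUT={a@B1, b@B3, c@B0, c@B2, f@B4}
  B5: | IN={a@B1, b@B3, c@B0, c@B2, f@B0, f@B2, f@B4} | OUT={a@B1, b@B5, c@B0, c@B2, f@B0, f@B2, f@B4}

Merge at B1: IN[B1] = OUT[B0] = {c@B0, f@B0}
Applying B1's transfer function to that IN value gives OUT[B1] (row B1 above).

Answer: {a@B1, c@B0, f@B0}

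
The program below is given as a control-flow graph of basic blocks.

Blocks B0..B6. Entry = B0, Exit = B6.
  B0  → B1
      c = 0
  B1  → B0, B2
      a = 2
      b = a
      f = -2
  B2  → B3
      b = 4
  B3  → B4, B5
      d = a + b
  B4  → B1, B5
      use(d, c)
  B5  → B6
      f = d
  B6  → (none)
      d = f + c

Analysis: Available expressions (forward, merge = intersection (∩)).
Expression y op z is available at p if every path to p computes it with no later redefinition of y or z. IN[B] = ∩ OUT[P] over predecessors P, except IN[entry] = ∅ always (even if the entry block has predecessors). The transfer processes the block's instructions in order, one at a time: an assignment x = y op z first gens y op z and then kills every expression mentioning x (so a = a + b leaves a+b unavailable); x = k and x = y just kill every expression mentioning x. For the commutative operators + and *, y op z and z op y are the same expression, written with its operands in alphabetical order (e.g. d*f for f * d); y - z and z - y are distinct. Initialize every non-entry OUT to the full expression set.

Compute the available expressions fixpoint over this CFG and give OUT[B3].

Per-block solution:
  B0:  IN={}  OUT={}
  B1:  IN={}  OUT={}
  B2:  IN={}  OUT={}
  B3:  IN={}  OUT={a+b}
  B4:  IN={a+b}  OUT={a+b}
  B5:  IN={a+b}  OUT={a+b}
  B6:  IN={a+b}  OUT={a+b, c+f}

Merge at B3: IN[B3] = OUT[B2] = {}
Applying B3's transfer function to that IN value gives OUT[B3] (row B3 above).

Answer: {a+b}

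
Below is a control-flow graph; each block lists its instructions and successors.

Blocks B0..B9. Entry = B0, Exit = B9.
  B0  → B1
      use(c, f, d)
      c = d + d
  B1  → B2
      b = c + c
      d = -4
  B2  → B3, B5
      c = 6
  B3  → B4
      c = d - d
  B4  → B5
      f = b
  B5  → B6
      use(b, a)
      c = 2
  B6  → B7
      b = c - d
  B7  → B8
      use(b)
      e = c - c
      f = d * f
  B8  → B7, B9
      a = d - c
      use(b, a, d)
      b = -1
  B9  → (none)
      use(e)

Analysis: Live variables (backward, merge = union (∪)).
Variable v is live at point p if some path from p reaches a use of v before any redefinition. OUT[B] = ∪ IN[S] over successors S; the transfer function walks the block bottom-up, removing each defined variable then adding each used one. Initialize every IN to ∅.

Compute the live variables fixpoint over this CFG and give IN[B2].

Answer: {a, b, d, f}

Working:
Fixpoint table:
  B0:   IN={a, c, d, f}   OUT={a, c, f}
  B1:   IN={a, c, f}   OUT={a, b, d, f}
  B2:   IN={a, b, d, f}   OUT={a, b, d, f}
  B3:   IN={a, b, d}   OUT={a, b, d}
  B4:   IN={a, b, d}   OUT={a, b, d, f}
  B5:   IN={a, b, d, f}   OUT={c, d, f}
  B6:   IN={c, d, f}   OUT={b, c, d, f}
  B7:   IN={b, c, d, f}   OUT={b, c, d, e, f}
  B8:   IN={b, c, d, e, f}   OUT={b, c, d, e, f}
  B9:   IN={e}   OUT={}

Merge at B2: OUT[B2] = IN[B3] ⊔ IN[B5] = {a, b, d, f}
Applying B2's transfer function to that OUT value gives IN[B2] (row B2 above).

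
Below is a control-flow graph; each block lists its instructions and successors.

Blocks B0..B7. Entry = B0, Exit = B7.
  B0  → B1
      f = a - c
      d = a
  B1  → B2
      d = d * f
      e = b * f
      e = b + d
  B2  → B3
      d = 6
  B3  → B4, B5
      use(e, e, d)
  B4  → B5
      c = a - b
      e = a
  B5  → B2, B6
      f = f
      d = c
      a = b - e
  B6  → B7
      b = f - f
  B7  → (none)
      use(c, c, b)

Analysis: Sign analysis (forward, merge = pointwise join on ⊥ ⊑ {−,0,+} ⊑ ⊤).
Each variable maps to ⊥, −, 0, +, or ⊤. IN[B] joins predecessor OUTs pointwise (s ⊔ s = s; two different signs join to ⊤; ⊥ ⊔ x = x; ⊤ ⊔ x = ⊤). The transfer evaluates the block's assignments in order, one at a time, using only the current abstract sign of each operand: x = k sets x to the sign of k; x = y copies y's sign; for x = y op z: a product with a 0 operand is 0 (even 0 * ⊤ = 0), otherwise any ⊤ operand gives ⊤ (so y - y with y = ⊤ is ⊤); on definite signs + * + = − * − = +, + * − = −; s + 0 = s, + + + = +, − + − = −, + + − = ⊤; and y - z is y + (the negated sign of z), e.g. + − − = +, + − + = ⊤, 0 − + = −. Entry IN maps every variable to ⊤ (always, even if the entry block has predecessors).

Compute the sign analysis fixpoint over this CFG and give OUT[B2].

Converged values:
  B0:   IN=(all ⊤)   OUT=(all ⊤)
  B1:   IN=(all ⊤)   OUT=(all ⊤)
  B2:   IN=(all ⊤)   OUT={d:+; rest ⊤}
  B3:   IN={d:+; rest ⊤}   OUT={d:+; rest ⊤}
  B4:   IN={d:+; rest ⊤}   OUT={d:+; rest ⊤}
  B5:   IN={d:+; rest ⊤}   OUT=(all ⊤)
  B6:   IN=(all ⊤)   OUT=(all ⊤)
  B7:   IN=(all ⊤)   OUT=(all ⊤)

Merge at B2: IN[B2] = OUT[B1] ⊔ OUT[B5] = {a: ⊤, b: ⊤, c: ⊤, d: ⊤, e: ⊤, f: ⊤}
Applying B2's transfer function to that IN value gives OUT[B2] (row B2 above).

Answer: {a: ⊤, b: ⊤, c: ⊤, d: +, e: ⊤, f: ⊤}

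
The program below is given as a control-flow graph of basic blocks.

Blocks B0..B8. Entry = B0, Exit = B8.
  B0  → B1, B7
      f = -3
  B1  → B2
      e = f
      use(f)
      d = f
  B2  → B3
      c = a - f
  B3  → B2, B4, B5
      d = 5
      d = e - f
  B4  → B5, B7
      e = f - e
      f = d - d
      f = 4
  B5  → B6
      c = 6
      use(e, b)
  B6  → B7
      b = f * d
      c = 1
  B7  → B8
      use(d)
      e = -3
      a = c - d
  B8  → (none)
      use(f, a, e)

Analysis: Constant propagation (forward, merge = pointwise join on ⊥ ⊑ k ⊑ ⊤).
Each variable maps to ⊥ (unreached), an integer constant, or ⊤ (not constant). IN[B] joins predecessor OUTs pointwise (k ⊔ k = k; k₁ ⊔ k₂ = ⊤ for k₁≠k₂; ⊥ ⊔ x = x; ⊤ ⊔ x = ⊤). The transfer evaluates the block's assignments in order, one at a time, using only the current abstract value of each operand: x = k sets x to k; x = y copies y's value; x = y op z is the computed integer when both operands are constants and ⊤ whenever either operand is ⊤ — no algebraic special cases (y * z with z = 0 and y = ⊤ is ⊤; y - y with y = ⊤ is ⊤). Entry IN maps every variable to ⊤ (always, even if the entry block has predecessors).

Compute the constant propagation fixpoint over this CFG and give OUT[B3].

Answer: {a: ⊤, b: ⊤, c: ⊤, d: 0, e: -3, f: -3}

Trace:
Per-block solution:
  B0:  IN=(all ⊤)  OUT={f:-3; rest ⊤}
  B1:  IN={f:-3; rest ⊤}  OUT={d:-3, e:-3, f:-3; rest ⊤}
  B2:  IN={e:-3, f:-3; rest ⊤}  OUT={e:-3, f:-3; rest ⊤}
  B3:  IN={e:-3, f:-3; rest ⊤}  OUT={d:0, e:-3, f:-3; rest ⊤}
  B4:  IN={d:0, e:-3, f:-3; rest ⊤}  OUT={d:0, e:0, f:4; rest ⊤}
  B5:  IN={d:0; rest ⊤}  OUT={c:6, d:0; rest ⊤}
  B6:  IN={c:6, d:0; rest ⊤}  OUT={c:1, d:0; rest ⊤}
  B7:  IN=(all ⊤)  OUT={e:-3; rest ⊤}
  B8:  IN={e:-3; rest ⊤}  OUT={e:-3; rest ⊤}

Merge at B3: IN[B3] = OUT[B2] = {a: ⊤, b: ⊤, c: ⊤, d: ⊤, e: -3, f: -3}
Applying B3's transfer function to that IN value gives OUT[B3] (row B3 above).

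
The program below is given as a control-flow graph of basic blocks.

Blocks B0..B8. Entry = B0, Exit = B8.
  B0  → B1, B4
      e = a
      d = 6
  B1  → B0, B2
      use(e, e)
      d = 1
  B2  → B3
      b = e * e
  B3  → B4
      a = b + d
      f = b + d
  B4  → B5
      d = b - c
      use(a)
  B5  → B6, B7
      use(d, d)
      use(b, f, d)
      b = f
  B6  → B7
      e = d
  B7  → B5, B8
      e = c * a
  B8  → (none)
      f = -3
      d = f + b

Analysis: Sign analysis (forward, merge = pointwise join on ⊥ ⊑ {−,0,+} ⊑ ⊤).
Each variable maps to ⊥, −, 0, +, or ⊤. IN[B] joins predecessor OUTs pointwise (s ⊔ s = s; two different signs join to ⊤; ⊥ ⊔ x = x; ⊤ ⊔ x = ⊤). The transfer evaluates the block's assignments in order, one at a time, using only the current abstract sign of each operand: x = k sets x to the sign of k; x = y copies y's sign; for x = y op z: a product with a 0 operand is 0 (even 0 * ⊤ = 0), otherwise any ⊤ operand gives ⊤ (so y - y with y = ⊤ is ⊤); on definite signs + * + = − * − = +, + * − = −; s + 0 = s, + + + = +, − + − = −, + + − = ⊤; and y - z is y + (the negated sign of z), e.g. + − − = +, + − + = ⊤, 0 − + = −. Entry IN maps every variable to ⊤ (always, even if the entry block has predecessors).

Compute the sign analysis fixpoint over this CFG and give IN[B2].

Answer: {a: ⊤, b: ⊤, c: ⊤, d: +, e: ⊤, f: ⊤}

Working:
Per-block solution:
  B0:  IN=(all ⊤)  OUT={d:+; rest ⊤}
  B1:  IN={d:+; rest ⊤}  OUT={d:+; rest ⊤}
  B2:  IN={d:+; rest ⊤}  OUT={d:+; rest ⊤}
  B3:  IN={d:+; rest ⊤}  OUT={d:+; rest ⊤}
  B4:  IN={d:+; rest ⊤}  OUT=(all ⊤)
  B5:  IN=(all ⊤)  OUT=(all ⊤)
  B6:  IN=(all ⊤)  OUT=(all ⊤)
  B7:  IN=(all ⊤)  OUT=(all ⊤)
  B8:  IN=(all ⊤)  OUT={f:-; rest ⊤}

Merge at B2: IN[B2] = OUT[B1] = {a: ⊤, b: ⊤, c: ⊤, d: +, e: ⊤, f: ⊤}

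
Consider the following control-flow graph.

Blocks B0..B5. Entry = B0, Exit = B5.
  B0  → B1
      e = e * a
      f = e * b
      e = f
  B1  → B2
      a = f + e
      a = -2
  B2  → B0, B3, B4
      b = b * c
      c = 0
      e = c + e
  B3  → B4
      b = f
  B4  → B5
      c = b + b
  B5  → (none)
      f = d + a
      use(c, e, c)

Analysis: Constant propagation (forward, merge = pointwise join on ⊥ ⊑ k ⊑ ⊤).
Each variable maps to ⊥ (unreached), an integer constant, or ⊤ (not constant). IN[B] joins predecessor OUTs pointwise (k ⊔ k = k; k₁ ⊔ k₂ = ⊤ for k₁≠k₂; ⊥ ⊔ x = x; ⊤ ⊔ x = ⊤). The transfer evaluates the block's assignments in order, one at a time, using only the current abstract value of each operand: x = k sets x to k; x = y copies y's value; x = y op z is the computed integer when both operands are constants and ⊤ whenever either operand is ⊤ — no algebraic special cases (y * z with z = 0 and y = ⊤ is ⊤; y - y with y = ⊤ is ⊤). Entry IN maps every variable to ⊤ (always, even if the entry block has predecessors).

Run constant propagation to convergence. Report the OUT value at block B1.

Per-block solution:
  B0: | IN=(all ⊤) | OUT=(all ⊤)
  B1: | IN=(all ⊤) | OUT={a:-2; rest ⊤}
  B2: | IN={a:-2; rest ⊤} | OUT={a:-2, c:0; rest ⊤}
  B3: | IN={a:-2, c:0; rest ⊤} | OUT={a:-2, c:0; rest ⊤}
  B4: | IN={a:-2, c:0; rest ⊤} | OUT={a:-2; rest ⊤}
  B5: | IN={a:-2; rest ⊤} | OUT={a:-2; rest ⊤}

Merge at B1: IN[B1] = OUT[B0] = {a: ⊤, b: ⊤, c: ⊤, d: ⊤, e: ⊤, f: ⊤}
Applying B1's transfer function to that IN value gives OUT[B1] (row B1 above).

Answer: {a: -2, b: ⊤, c: ⊤, d: ⊤, e: ⊤, f: ⊤}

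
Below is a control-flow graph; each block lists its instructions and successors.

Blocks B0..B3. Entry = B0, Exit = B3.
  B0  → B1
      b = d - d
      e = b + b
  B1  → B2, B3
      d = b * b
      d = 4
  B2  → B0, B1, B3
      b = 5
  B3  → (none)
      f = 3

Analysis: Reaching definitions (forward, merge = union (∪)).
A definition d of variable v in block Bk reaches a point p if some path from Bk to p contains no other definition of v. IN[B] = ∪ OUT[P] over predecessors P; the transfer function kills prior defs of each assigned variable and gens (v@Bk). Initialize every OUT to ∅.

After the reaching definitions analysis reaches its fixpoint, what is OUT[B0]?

Answer: {b@B0, d@B1, e@B0}

Working:
Fixpoint table:
  B0:   IN={b@B2, d@B1, e@B0}   OUT={b@B0, d@B1, e@B0}
  B1:   IN={b@B0, b@B2, d@B1, e@B0}   OUT={b@B0, b@B2, d@B1, e@B0}
  B2:   IN={b@B0, b@B2, d@B1, e@B0}   OUT={b@B2, d@B1, e@B0}
  B3:   IN={b@B0, b@B2, d@B1, e@B0}   OUT={b@B0, b@B2, d@B1, e@B0, f@B3}

Merge at B0 (entry node, so the boundary value {} is joined with the incoming edge(s)): IN[B0] = {} ⊔ OUT[B2] = {b@B2, d@B1, e@B0}
Applying B0's transfer function to that IN value gives OUT[B0] (row B0 above).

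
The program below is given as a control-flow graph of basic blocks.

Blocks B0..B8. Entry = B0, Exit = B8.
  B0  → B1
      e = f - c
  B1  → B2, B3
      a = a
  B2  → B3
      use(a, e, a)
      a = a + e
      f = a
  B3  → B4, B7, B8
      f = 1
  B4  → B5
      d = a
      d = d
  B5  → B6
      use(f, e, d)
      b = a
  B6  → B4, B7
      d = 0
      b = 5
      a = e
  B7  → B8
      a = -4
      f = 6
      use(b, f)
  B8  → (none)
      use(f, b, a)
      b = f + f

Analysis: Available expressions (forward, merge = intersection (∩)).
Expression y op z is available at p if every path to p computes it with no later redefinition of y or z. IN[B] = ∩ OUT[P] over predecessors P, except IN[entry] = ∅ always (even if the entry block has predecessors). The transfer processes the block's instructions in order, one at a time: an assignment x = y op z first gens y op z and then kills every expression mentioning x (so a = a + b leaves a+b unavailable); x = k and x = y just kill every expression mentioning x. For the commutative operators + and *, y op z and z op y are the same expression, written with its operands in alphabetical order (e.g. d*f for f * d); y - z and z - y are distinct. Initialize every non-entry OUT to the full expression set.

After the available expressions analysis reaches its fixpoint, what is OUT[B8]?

Fixpoint table:
  B0:  IN={}  OUT={f-c}
  B1:  IN={f-c}  OUT={f-c}
  B2:  IN={f-c}  OUT={}
  B3:  IN={}  OUT={}
  B4:  IN={}  OUT={}
  B5:  IN={}  OUT={}
  B6:  IN={}  OUT={}
  B7:  IN={}  OUT={}
  B8:  IN={}  OUT={f+f}

Merge at B8: IN[B8] = OUT[B3] ∩ OUT[B7] = {}
Applying B8's transfer function to that IN value gives OUT[B8] (row B8 above).

Answer: {f+f}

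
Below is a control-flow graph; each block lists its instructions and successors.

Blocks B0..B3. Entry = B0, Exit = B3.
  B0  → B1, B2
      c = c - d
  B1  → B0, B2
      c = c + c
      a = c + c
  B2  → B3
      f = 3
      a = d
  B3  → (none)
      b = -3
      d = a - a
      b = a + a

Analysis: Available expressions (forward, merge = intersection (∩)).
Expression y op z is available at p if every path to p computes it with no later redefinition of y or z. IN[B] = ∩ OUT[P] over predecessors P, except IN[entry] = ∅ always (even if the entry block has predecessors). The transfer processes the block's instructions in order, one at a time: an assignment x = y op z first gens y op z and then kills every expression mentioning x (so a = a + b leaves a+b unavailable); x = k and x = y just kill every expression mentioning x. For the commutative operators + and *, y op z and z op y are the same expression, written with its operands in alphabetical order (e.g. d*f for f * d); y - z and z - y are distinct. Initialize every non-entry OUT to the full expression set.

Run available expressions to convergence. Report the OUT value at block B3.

Fixpoint table:
  B0:   IN={}   OUT={}
  B1:   IN={}   OUT={c+c}
  B2:   IN={}   OUT={}
  B3:   IN={}   OUT={a+a, a-a}

Merge at B3: IN[B3] = OUT[B2] = {}
Applying B3's transfer function to that IN value gives OUT[B3] (row B3 above).

Answer: {a+a, a-a}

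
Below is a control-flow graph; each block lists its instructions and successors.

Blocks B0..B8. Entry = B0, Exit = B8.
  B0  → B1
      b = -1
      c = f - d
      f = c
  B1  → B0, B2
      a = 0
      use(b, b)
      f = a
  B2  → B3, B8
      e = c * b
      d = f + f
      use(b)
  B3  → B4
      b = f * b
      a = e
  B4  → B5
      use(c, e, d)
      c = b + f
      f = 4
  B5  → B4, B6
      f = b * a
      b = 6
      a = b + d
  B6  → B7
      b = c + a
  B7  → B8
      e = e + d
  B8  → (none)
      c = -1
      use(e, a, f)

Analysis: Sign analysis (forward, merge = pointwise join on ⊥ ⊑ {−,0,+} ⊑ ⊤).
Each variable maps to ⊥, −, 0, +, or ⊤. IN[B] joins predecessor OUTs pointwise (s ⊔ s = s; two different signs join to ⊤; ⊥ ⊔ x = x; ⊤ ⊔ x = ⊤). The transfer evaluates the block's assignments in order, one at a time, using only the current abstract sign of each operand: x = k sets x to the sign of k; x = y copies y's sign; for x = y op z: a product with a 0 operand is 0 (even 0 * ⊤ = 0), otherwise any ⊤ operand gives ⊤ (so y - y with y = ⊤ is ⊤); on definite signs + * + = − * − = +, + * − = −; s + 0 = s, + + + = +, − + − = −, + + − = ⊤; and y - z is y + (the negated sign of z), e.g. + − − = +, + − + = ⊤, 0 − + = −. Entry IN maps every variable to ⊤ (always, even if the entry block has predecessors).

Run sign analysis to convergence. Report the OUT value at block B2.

Answer: {a: 0, b: -, c: ⊤, d: 0, e: ⊤, f: 0}

Derivation:
Fixpoint table:
  B0:   IN=(all ⊤)   OUT={b:-; rest ⊤}
  B1:   IN={b:-; rest ⊤}   OUT={a:0, b:-, f:0; rest ⊤}
  B2:   IN={a:0, b:-, f:0; rest ⊤}   OUT={a:0, b:-, d:0, f:0; rest ⊤}
  B3:   IN={a:0, b:-, d:0, f:0; rest ⊤}   OUT={b:0, d:0, f:0; rest ⊤}
  B4:   IN={d:0; rest ⊤}   OUT={d:0, f:+; rest ⊤}
  B5:   IN={d:0, f:+; rest ⊤}   OUT={a:+, b:+, d:0; rest ⊤}
  B6:   IN={a:+, b:+, d:0; rest ⊤}   OUT={a:+, d:0; rest ⊤}
  B7:   IN={a:+, d:0; rest ⊤}   OUT={a:+, d:0; rest ⊤}
  B8:   IN={d:0; rest ⊤}   OUT={c:-, d:0; rest ⊤}

Merge at B2: IN[B2] = OUT[B1] = {a: 0, b: -, c: ⊤, d: ⊤, e: ⊤, f: 0}
Applying B2's transfer function to that IN value gives OUT[B2] (row B2 above).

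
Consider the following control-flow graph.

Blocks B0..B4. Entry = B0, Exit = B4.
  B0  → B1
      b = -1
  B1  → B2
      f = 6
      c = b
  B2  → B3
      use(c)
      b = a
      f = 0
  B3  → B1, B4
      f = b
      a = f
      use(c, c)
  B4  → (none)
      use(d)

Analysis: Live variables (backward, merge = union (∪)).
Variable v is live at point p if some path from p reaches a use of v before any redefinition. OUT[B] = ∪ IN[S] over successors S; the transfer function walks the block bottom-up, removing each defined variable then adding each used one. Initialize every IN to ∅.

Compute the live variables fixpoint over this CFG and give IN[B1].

Answer: {a, b, d}

Derivation:
Per-block solution:
  B0:  IN={a, d}  OUT={a, b, d}
  B1:  IN={a, b, d}  OUT={a, c, d}
  B2:  IN={a, c, d}  OUT={b, c, d}
  B3:  IN={b, c, d}  OUT={a, b, d}
  B4:  IN={d}  OUT={}

Merge at B1: OUT[B1] = IN[B2] = {a, c, d}
Applying B1's transfer function to that OUT value gives IN[B1] (row B1 above).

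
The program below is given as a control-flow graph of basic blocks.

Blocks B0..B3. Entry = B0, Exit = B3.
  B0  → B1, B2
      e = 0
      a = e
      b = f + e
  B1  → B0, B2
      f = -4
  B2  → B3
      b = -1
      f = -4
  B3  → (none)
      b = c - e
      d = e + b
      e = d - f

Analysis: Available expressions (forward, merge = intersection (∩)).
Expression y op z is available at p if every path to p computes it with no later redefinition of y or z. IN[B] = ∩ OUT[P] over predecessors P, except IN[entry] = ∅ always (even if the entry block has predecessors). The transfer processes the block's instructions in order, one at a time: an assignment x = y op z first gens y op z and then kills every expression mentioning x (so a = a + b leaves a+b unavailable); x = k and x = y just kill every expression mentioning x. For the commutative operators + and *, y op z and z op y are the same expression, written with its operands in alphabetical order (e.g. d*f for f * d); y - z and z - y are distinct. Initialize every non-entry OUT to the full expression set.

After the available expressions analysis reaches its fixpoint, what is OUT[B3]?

Fixpoint table:
  B0:  IN={}  OUT={e+f}
  B1:  IN={e+f}  OUT={}
  B2:  IN={}  OUT={}
  B3:  IN={}  OUT={d-f}

Merge at B3: IN[B3] = OUT[B2] = {}
Applying B3's transfer function to that IN value gives OUT[B3] (row B3 above).

Answer: {d-f}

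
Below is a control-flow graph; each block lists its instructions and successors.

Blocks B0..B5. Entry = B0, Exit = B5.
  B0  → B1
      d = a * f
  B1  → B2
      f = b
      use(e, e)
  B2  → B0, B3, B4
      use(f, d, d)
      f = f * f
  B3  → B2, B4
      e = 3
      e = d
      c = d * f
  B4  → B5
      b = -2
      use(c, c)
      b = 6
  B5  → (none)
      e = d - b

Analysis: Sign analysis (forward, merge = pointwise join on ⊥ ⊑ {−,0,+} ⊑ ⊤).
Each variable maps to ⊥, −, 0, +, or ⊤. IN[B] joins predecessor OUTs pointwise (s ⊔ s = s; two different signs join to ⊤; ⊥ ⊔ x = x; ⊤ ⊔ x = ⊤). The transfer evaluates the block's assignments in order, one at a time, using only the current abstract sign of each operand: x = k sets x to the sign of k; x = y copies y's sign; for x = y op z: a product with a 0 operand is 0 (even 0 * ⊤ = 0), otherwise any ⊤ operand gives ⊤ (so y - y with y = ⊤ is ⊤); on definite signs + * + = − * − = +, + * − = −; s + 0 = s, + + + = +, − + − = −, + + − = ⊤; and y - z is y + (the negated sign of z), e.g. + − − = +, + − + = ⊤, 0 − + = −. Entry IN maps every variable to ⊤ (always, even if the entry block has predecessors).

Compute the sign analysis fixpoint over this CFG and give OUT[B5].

Answer: {a: ⊤, b: +, c: ⊤, d: ⊤, e: ⊤, f: ⊤}

Trace:
Converged values:
  B0: | IN=(all ⊤) | OUT=(all ⊤)
  B1: | IN=(all ⊤) | OUT=(all ⊤)
  B2: | IN=(all ⊤) | OUT=(all ⊤)
  B3: | IN=(all ⊤) | OUT=(all ⊤)
  B4: | IN=(all ⊤) | OUT={b:+; rest ⊤}
  B5: | IN={b:+; rest ⊤} | OUT={b:+; rest ⊤}

Merge at B5: IN[B5] = OUT[B4] = {a: ⊤, b: +, c: ⊤, d: ⊤, e: ⊤, f: ⊤}
Applying B5's transfer function to that IN value gives OUT[B5] (row B5 above).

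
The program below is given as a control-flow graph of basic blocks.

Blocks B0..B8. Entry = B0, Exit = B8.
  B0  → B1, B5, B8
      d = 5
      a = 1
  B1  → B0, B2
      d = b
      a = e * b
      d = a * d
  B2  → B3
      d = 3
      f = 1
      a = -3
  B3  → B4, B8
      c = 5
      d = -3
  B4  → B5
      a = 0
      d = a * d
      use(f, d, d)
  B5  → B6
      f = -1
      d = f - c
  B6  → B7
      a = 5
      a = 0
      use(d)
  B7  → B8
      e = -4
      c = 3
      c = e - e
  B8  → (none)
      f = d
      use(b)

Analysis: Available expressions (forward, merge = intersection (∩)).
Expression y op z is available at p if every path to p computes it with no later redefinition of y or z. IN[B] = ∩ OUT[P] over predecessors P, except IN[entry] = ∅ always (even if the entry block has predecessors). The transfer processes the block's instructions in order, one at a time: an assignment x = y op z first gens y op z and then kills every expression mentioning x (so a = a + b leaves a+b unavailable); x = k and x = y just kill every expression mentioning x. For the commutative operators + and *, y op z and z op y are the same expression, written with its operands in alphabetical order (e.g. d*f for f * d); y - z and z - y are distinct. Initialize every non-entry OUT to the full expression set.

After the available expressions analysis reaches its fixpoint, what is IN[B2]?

Converged values:
  B0:   IN={}   OUT={}
  B1:   IN={}   OUT={b*e}
  B2:   IN={b*e}   OUT={b*e}
  B3:   IN={b*e}   OUT={b*e}
  B4:   IN={b*e}   OUT={b*e}
  B5:   IN={}   OUT={f-c}
  B6:   IN={f-c}   OUT={f-c}
  B7:   IN={f-c}   OUT={e-e}
  B8:   IN={}   OUT={}

Merge at B2: IN[B2] = OUT[B1] = {b*e}

Answer: {b*e}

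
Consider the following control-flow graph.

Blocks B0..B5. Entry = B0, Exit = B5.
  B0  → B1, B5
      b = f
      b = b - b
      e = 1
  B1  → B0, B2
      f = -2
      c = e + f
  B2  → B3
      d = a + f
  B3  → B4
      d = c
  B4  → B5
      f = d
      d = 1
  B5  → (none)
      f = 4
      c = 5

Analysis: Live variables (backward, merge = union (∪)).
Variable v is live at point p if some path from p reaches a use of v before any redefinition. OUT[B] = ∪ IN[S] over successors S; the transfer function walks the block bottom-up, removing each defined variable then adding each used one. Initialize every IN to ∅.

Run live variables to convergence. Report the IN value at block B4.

Fixpoint table:
  B0:   IN={a, f}   OUT={a, e}
  B1:   IN={a, e}   OUT={a, c, f}
  B2:   IN={a, c, f}   OUT={c}
  B3:   IN={c}   OUT={d}
  B4:   IN={d}   OUT={}
  B5:   IN={}   OUT={}

Merge at B4: OUT[B4] = IN[B5] = {}
Applying B4's transfer function to that OUT value gives IN[B4] (row B4 above).

Answer: {d}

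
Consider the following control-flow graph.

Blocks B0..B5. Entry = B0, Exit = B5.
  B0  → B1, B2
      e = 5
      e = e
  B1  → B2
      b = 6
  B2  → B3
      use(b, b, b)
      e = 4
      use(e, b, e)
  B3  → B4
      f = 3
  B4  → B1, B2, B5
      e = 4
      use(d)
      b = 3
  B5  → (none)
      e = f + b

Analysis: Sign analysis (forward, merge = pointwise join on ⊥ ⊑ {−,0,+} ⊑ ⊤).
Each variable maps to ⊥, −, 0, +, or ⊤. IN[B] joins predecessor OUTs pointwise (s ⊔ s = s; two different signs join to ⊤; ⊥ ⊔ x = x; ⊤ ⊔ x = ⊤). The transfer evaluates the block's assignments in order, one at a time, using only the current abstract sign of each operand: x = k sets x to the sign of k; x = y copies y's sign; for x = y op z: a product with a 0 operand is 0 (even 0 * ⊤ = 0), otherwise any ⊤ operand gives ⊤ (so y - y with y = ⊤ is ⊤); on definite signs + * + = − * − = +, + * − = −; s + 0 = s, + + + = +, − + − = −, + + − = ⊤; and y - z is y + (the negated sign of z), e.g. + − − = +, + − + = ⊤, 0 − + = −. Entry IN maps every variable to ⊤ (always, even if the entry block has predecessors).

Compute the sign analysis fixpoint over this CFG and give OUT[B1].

Per-block solution:
  B0:   IN=(all ⊤)   OUT={e:+; rest ⊤}
  B1:   IN={e:+; rest ⊤}   OUT={b:+, e:+; rest ⊤}
  B2:   IN={e:+; rest ⊤}   OUT={e:+; rest ⊤}
  B3:   IN={e:+; rest ⊤}   OUT={e:+, f:+; rest ⊤}
  B4:   IN={e:+, f:+; rest ⊤}   OUT={b:+, e:+, f:+; rest ⊤}
  B5:   IN={b:+, e:+, f:+; rest ⊤}   OUT={b:+, e:+, f:+; rest ⊤}

Merge at B1: IN[B1] = OUT[B0] ⊔ OUT[B4] = {a: ⊤, b: ⊤, c: ⊤, d: ⊤, e: +, f: ⊤}
Applying B1's transfer function to that IN value gives OUT[B1] (row B1 above).

Answer: {a: ⊤, b: +, c: ⊤, d: ⊤, e: +, f: ⊤}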